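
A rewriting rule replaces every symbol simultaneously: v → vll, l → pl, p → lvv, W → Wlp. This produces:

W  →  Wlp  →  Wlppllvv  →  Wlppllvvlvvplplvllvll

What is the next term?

Rewriting the 21 symbols of Wlppllvvlvvplplvllvll one by one yields Wlp pl lvv lvv pl pl vll vll pl vll vll lvv pl lvv pl vll pl pl vll pl pl; concatenated:

Wlppllvvlvvplplvllvllplvllvlllvvpllvvplvllplplvllplpl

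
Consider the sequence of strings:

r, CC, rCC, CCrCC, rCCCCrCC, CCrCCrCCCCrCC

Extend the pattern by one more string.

This is a Fibonacci-style word recurrence s(k) = s(k−2)·s(k−1): e.g. r·CC = rCC.
The next term joins rCCCCrCC and CCrCCrCCCCrCC.

rCCCCrCCCCrCCrCCCCrCC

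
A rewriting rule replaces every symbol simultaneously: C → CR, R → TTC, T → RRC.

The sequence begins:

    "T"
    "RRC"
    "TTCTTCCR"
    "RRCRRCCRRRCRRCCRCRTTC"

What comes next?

TTCTTCCRTTCTTCCRCRTTCTTCTTCCRTTCTTCCRCRTTCCRTTCRRCRRCCR

Applying the rule to each of the 21 symbols of RRCRRCCRRRCRRCCRCRTTC gives the pieces TTC TTC CR TTC TTC CR CR TTC TTC TTC CR TTC TTC CR CR TTC CR TTC RRC RRC CR, which concatenate to the answer.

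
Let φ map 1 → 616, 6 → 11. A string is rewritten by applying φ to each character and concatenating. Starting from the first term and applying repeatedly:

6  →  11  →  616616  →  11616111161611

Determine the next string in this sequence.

61661611616116166166166161161611616616

Replace each of the 14 characters of 11616111161611 in place — 616 616 11 616 11 616 616 616 616 11 616 11 616 616 — and concatenate.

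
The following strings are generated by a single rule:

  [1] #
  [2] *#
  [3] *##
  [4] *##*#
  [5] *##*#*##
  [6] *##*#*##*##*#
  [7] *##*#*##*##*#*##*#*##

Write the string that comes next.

Each term (from the third on) is the previous term followed by the one before it: term 3 = *#·# = *##.
So term 8 is *##*#*##*##*#*##*#*##·*##*#*##*##*#.

*##*#*##*##*#*##*#*##*##*#*##*##*#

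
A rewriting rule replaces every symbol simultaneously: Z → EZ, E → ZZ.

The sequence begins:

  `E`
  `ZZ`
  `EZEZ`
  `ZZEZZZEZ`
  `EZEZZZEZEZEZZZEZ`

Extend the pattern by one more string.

ZZEZZZEZEZEZZZEZZZEZZZEZEZEZZZEZ

Replace each of the 16 characters of EZEZZZEZEZEZZZEZ in place — ZZ EZ ZZ EZ EZ EZ ZZ EZ ZZ EZ ZZ EZ EZ EZ ZZ EZ — and concatenate.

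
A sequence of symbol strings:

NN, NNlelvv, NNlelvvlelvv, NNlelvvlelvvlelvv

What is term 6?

NNlelvvlelvvlelvvlelvvlelvv

The strings grow by a fixed suffix lelvv each time.
From NNlelvvlelvvlelvv, 2 further steps: NNlelvvlelvvlelvv → NNlelvvlelvvlelvvlelvv → (answer).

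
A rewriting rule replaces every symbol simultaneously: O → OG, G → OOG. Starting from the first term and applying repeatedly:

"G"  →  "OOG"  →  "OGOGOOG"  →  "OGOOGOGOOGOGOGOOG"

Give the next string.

OGOOGOGOGOOGOGOOGOGOGOOGOGOOGOGOOGOGOGOOG

Replace each of the 17 characters of OGOOGOGOOGOGOGOOG in place — OG OOG OG OG OOG OG OOG OG OG OOG OG OOG OG OOG OG OG OOG — and concatenate.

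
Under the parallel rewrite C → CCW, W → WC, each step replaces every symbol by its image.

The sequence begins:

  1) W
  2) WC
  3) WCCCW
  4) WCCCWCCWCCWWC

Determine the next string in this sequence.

Rewriting the 13 symbols of WCCCWCCWCCWWC one by one yields WC CCW CCW CCW WC CCW CCW WC CCW CCW WC WC CCW; concatenated:

WCCCWCCWCCWWCCCWCCWWCCCWCCWWCWCCCW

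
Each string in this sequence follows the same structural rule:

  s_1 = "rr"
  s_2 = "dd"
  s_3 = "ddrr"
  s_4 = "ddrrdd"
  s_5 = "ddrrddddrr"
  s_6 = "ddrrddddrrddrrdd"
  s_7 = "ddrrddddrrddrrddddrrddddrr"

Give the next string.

Each term (from the third on) is the previous term followed by the one before it: term 3 = dd·rr = ddrr.
Continuing: ddrrddddrrddrrddddrrddddrr · ddrrddddrrddrrdd gives term 8.

ddrrddddrrddrrddddrrddddrrddrrddddrrddrrdd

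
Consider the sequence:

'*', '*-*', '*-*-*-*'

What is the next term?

s(k+1) = s(k)·-·s(k) — each term doubles the last with '-' between the halves.
So the next term is two copies of *-*-*-* with '-' between the halves.

*-*-*-*-*-*-*-*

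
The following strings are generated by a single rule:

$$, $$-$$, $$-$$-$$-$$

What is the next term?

Each string is two copies of the previous one joined by '-'.
One more doubling of $$-$$-$$-$$ gives the answer.

$$-$$-$$-$$-$$-$$-$$-$$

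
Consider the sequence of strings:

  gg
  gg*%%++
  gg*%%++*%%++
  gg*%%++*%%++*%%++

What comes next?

Every step adds *%%++ to the end: s(k+1) = s(k)·*%%++.
Applying this once more to gg*%%++*%%++*%%++:

gg*%%++*%%++*%%++*%%++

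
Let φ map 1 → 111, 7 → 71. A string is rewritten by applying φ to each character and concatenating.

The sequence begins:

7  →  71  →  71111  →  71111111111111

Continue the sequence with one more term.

71111111111111111111111111111111111111111

φ(71111111111111) expands symbol-by-symbol to 71 111 111 111 111 111 111 111 111 111 111 111 111 111; joining the 14 pieces gives the next term.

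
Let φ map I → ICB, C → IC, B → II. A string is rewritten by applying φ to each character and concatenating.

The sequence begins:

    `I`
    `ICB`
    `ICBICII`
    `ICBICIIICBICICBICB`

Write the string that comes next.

Rewriting the 18 symbols of ICBICIIICBICICBICB one by one yields ICB IC II ICB IC ICB ICB ICB IC II ICB IC ICB IC II ICB IC II; concatenated:

ICBICIIICBICICBICBICBICIIICBICICBICIIICBICII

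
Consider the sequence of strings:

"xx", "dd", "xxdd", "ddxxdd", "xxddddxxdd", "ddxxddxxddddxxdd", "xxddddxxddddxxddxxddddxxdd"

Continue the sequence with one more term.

ddxxddxxddddxxddxxddddxxddddxxddxxddddxxdd

This is a Fibonacci-style word recurrence s(k) = s(k−2)·s(k−1): e.g. xx·dd = xxdd.
The next term joins ddxxddxxddddxxdd and xxddddxxddddxxddxxddddxxdd.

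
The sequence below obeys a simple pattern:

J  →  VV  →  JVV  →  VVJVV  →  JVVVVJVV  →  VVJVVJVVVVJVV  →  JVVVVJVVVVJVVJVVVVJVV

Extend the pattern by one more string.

VVJVVJVVVVJVVJVVVVJVVVVJVVJVVVVJVV

From term 3 onward, concatenate the second-to-last term with the last: J·VV = JVV, VV·JVV = VVJVV, …
Continuing: VVJVVJVVVVJVV · JVVVVJVVVVJVVJVVVVJVV gives term 8.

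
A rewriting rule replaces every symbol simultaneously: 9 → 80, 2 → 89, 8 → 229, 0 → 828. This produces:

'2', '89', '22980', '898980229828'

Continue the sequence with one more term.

229802298022982889898022989229

Apply φ to 898980229828 symbol by symbol: 8→229, 9→80, 8→229, 9→80, 8→229, 0→828, 2→89, 2→89, 9→80, 8→229, 2→89, 8→229; joined: 229 80 229 80 229 828 89 89 80 229 89 229.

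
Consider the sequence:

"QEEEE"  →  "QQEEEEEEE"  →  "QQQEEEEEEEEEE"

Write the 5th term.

The n-th term is n Q's then 3n+1 E's (n = 1, 2, …).
At n = 5 the blocks have lengths 5, 16.

QQQQQEEEEEEEEEEEEEEEE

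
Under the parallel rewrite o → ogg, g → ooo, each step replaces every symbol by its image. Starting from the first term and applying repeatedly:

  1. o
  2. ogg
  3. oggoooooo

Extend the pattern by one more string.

oggoooooooggoggoggoggoggogg

Expanding oggoooooo: o→ogg, g→ooo, g→ooo, o→ogg, o→ogg, o→ogg, o→ogg, o→ogg, o→ogg. Concatenated: ogg ooo ooo ogg ogg ogg ogg ogg ogg.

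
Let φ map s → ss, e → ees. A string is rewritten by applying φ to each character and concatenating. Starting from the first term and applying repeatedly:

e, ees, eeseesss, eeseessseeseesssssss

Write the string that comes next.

eeseessseeseessssssseeseessseeseesssssssssssssss

Replace each of the 20 characters of eeseessseeseesssssss in place — ees ees ss ees ees ss ss ss ees ees ss ees ees ss ss ss ss ss ss ss — and concatenate.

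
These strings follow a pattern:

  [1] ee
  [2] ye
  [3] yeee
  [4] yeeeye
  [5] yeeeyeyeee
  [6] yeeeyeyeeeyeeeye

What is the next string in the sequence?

Each term (from the third on) is the previous term followed by the one before it: term 3 = ye·ee = yeee.
So term 7 is yeeeyeyeeeyeeeye·yeeeyeyeee.

yeeeyeyeeeyeeeyeyeeeyeyeee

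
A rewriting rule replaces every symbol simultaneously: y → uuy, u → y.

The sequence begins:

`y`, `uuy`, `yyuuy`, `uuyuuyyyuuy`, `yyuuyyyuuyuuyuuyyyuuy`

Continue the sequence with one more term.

uuyuuyyyuuyuuyuuyyyuuyyyuuyyyuuyuuyuuyyyuuy

φ(yyuuyyyuuyuuyuuyyyuuy) expands symbol-by-symbol to uuy uuy y y uuy uuy uuy y y uuy y y uuy y y uuy uuy uuy y y uuy; joining the 21 pieces gives the next term.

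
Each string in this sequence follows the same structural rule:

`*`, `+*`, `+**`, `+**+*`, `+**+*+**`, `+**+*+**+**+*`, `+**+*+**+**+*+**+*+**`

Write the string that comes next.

From term 3 onward, concatenate the last term with the second-to-last: +*·* = +**, +**·+* = +**+*, …
So term 8 is +**+*+**+**+*+**+*+**·+**+*+**+**+*.

+**+*+**+**+*+**+*+**+**+*+**+**+*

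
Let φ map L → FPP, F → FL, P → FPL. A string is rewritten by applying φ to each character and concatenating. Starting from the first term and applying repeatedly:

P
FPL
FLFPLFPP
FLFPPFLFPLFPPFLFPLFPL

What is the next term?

Applying the rule to each of the 21 symbols of FLFPPFLFPLFPPFLFPLFPL gives the pieces FL FPP FL FPL FPL FL FPP FL FPL FPP FL FPL FPL FL FPP FL FPL FPP FL FPL FPP, which concatenate to the answer.

FLFPPFLFPLFPLFLFPPFLFPLFPPFLFPLFPLFLFPPFLFPLFPPFLFPLFPP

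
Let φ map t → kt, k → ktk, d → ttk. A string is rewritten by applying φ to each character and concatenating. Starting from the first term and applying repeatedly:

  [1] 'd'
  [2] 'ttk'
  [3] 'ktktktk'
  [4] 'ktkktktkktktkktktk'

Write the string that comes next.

ktkktktkktkktktkktktkktkktktkktktkktkktktkktktk

Replace each of the 18 characters of ktkktktkktktkktktk in place — ktk kt ktk ktk kt ktk kt ktk ktk kt ktk kt ktk ktk kt ktk kt ktk — and concatenate.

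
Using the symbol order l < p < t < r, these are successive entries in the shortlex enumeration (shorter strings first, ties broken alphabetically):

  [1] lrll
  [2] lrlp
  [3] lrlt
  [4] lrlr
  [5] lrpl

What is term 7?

Stepping forward 2 times from lrpl: lrpl → lrpp, then the target.

lrpt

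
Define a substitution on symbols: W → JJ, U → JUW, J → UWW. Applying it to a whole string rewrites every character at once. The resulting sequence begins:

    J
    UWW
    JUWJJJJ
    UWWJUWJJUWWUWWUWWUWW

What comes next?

Applying the rule to each of the 20 symbols of UWWJUWJJUWWUWWUWWUWW gives the pieces JUW JJ JJ UWW JUW JJ UWW UWW JUW JJ JJ JUW JJ JJ JUW JJ JJ JUW JJ JJ, which concatenate to the answer.

JUWJJJJUWWJUWJJUWWUWWJUWJJJJJUWJJJJJUWJJJJJUWJJJJ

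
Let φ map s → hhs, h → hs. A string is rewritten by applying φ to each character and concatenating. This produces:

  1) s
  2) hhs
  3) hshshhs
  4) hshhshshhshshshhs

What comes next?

φ(hshhshshhshshshhs) expands symbol-by-symbol to hs hhs hs hs hhs hs hhs hs hs hhs hs hhs hs hhs hs hs hhs; joining the 17 pieces gives the next term.

hshhshshshhshshhshshshhshshhshshhshshshhs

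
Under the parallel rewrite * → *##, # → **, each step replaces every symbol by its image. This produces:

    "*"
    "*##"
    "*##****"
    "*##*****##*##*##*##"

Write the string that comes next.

φ(*##*****##*##*##*##) expands symbol-by-symbol to *## ** ** *## *## *## *## *## ** ** *## ** ** *## ** ** *## ** **; joining the 19 pieces gives the next term.

*##*****##*##*##*##*##*****##*****##*****##****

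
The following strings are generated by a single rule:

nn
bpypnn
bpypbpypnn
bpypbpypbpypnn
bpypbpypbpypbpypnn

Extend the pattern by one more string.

The strings grow by a fixed prefix bpyp each time.
So the next term is bpyp·bpypbpypbpypbpypnn.

bpypbpypbpypbpypbpypnn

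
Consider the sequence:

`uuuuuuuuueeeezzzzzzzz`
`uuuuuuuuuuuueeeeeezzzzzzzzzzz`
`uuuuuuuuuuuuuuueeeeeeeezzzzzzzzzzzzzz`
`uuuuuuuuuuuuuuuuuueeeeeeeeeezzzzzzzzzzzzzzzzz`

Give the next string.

The n-th term is 3n+3 u's then 2n e's then 3n+2 z's, where the shown terms are n = 2, 3, 4, 5.
Setting n = 6 gives 21, 12, 20 characters in each block.

uuuuuuuuuuuuuuuuuuuuueeeeeeeeeeeezzzzzzzzzzzzzzzzzzzz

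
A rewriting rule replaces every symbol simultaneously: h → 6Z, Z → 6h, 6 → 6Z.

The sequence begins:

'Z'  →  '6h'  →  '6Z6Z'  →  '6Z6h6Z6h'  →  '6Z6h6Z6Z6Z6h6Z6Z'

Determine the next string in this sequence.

6Z6h6Z6Z6Z6h6Z6h6Z6h6Z6Z6Z6h6Z6h

φ(6Z6h6Z6Z6Z6h6Z6Z) expands symbol-by-symbol to 6Z 6h 6Z 6Z 6Z 6h 6Z 6h 6Z 6h 6Z 6Z 6Z 6h 6Z 6h; joining the 16 pieces gives the next term.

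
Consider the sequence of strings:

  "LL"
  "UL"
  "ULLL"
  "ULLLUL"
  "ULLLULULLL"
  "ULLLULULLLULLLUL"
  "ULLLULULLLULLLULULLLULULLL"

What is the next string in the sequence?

ULLLULULLLULLLULULLLULULLLULLLULULLLULLLUL

Each term (from the third on) is the previous term followed by the one before it: term 3 = UL·LL = ULLL.
Continuing: ULLLULULLLULLLULULLLULULLL · ULLLULULLLULLLUL gives term 8.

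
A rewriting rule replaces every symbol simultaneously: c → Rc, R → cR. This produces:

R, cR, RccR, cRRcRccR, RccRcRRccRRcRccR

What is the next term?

cRRcRccRRccRcRRcRccRcRRccRRcRccR

φ(RccRcRRccRRcRccR) expands symbol-by-symbol to cR Rc Rc cR Rc cR cR Rc Rc cR cR Rc cR Rc Rc cR; joining the 16 pieces gives the next term.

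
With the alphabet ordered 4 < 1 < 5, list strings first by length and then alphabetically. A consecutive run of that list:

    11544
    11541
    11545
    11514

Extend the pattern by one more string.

Find the rightmost character of 11514 below 5, bump it to the next letter, and reset everything to its right to 4.

11511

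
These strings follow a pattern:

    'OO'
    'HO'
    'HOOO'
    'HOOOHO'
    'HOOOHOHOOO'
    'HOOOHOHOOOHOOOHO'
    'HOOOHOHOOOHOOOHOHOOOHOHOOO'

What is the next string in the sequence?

HOOOHOHOOOHOOOHOHOOOHOHOOOHOOOHOHOOOHOOOHO

Each term (from the third on) is the previous term followed by the one before it: term 3 = HO·OO = HOOO.
Continuing: HOOOHOHOOOHOOOHOHOOOHOHOOO · HOOOHOHOOOHOOOHO gives term 8.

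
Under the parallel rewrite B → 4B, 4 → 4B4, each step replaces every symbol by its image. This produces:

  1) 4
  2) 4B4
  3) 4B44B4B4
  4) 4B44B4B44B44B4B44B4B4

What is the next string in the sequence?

4B44B4B44B44B4B44B4B44B44B4B44B44B4B44B4B44B44B4B44B4B4

φ(4B44B4B44B44B4B44B4B4) expands symbol-by-symbol to 4B4 4B 4B4 4B4 4B 4B4 4B 4B4 4B4 4B 4B4 4B4 4B 4B4 4B 4B4 4B4 4B 4B4 4B 4B4; joining the 21 pieces gives the next term.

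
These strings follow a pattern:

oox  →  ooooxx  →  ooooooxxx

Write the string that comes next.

ooooooooxxxx

Term n consists of 2n o's, followed by n x's (n = 1, 2, …).
For the next term, n = 4, so the run lengths are 8, 4.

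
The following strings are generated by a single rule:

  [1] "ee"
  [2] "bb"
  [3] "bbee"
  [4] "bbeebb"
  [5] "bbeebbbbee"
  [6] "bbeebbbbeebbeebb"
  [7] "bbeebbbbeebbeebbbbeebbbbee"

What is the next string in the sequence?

bbeebbbbeebbeebbbbeebbbbeebbeebbbbeebbeebb

This is a Fibonacci-style word recurrence s(k) = s(k−1)·s(k−2): e.g. bb·ee = bbee.
The next term joins bbeebbbbeebbeebbbbeebbbbee and bbeebbbbeebbeebb.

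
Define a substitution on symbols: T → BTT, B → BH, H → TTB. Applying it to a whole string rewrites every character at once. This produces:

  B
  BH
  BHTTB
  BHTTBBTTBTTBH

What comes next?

BHTTBBTTBTTBHBHBTTBTTBHBTTBTTBHTTB

Replace each of the 13 characters of BHTTBBTTBTTBH in place — BH TTB BTT BTT BH BH BTT BTT BH BTT BTT BH TTB — and concatenate.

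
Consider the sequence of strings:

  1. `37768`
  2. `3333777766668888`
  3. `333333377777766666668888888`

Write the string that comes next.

Reading off run lengths: 3 runs 1, 4, 7; 7 runs 2, 4, 6; 6 runs 1, 4, 7; 8 runs 1, 4, 7 — each is linear in n (n = 1, 2, …).
At n = 4 the blocks have lengths 10, 8, 10, 10.

33333333337777777766666666668888888888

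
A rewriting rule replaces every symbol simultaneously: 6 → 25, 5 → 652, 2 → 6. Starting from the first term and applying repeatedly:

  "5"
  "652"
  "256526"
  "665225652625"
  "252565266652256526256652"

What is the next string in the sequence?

Applying the rule to each of the 24 symbols of 252565266652256526256652 gives the pieces 6 652 6 652 25 652 6 25 25 25 652 6 6 652 25 652 6 25 6 652 25 25 652 6, which concatenate to the answer.

665266522565262525256526665225652625665225256526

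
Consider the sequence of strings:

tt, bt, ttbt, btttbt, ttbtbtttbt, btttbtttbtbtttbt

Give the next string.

Each term (from the third on) is the two preceding terms concatenated in order: term 3 = tt·bt = ttbt.
The next term joins ttbtbtttbt and btttbtttbtbtttbt.

ttbtbtttbtbtttbtttbtbtttbt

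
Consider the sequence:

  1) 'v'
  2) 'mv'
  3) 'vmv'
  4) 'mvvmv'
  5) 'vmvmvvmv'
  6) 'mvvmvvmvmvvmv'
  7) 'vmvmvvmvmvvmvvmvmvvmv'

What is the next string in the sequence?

mvvmvvmvmvvmvvmvmvvmvmvvmvvmvmvvmv

From term 3 onward, concatenate the second-to-last term with the last: v·mv = vmv, mv·vmv = mvvmv, …
Continuing: mvvmvvmvmvvmv · vmvmvvmvmvvmvvmvmvvmv gives term 8.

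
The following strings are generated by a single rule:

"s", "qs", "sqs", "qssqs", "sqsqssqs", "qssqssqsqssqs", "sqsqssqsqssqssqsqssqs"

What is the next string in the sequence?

qssqssqsqssqssqsqssqsqssqssqsqssqs

Each term (from the third on) is the two preceding terms concatenated in order: term 3 = s·qs = sqs.
The next term joins qssqssqsqssqs and sqsqssqsqssqssqsqssqs.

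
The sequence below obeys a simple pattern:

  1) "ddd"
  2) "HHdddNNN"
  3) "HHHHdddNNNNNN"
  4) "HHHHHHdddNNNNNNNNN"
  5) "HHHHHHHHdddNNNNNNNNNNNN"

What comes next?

s(k+1) = HH·s(k)·NNN, so each term gains HH as a prefix and NNN as a suffix.
So the next term is HH·HHHHHHHHdddNNNNNNNNNNNN·NNN.

HHHHHHHHHHdddNNNNNNNNNNNNNNN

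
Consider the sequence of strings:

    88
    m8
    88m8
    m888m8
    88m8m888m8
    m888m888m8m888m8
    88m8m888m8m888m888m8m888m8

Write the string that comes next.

m888m888m8m888m888m8m888m8m888m888m8m888m8

Each term (from the third on) is the two preceding terms concatenated in order: term 3 = 88·m8 = 88m8.
Continuing: m888m888m8m888m8 · 88m8m888m8m888m888m8m888m8 gives term 8.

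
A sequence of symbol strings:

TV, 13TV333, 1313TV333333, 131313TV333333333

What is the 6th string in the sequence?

1313131313TV333333333333333

s(k+1) = 13·s(k)·333, so each term gains 13 as a prefix and 333 as a suffix.
From 131313TV333333333, 2 further steps: 131313TV333333333 → 13131313TV333333333333 → (answer).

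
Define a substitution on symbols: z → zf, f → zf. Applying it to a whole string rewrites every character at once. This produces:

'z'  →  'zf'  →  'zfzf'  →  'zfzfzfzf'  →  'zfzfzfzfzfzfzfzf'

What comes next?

Rewriting the 16 symbols of zfzfzfzfzfzfzfzf one by one yields zf zf zf zf zf zf zf zf zf zf zf zf zf zf zf zf; concatenated:

zfzfzfzfzfzfzfzfzfzfzfzfzfzfzfzf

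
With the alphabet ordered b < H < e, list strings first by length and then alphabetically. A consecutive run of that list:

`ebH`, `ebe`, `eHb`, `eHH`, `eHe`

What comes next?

The successor of eHe increments the rightmost position that isn't already e and resets every position after it to b.

eeb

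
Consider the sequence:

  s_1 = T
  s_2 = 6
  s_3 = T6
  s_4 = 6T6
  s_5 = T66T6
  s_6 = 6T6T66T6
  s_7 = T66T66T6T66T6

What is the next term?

6T6T66T6T66T66T6T66T6

From term 3 onward, concatenate the second-to-last term with the last: T·6 = T6, 6·T6 = 6T6, …
The next term joins 6T6T66T6 and T66T66T6T66T6.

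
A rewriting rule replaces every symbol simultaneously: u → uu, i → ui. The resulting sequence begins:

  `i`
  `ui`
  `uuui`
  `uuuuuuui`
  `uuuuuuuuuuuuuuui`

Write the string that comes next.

Applying the rule to each of the 16 symbols of uuuuuuuuuuuuuuui gives the pieces uu uu uu uu uu uu uu uu uu uu uu uu uu uu uu ui, which concatenate to the answer.

uuuuuuuuuuuuuuuuuuuuuuuuuuuuuuui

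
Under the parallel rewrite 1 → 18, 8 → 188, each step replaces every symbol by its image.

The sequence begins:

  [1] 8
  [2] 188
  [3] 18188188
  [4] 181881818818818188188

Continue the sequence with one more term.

Rewriting the 21 symbols of 181881818818818188188 one by one yields 18 188 18 188 188 18 188 18 188 188 18 188 188 18 188 18 188 188 18 188 188; concatenated:

1818818188188181881818818818188188181881818818818188188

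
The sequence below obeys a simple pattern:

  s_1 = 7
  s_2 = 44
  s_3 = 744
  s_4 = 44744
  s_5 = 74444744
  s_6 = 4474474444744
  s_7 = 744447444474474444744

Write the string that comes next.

From term 3 onward, concatenate the second-to-last term with the last: 7·44 = 744, 44·744 = 44744, …
So term 8 is 4474474444744·744447444474474444744.

4474474444744744447444474474444744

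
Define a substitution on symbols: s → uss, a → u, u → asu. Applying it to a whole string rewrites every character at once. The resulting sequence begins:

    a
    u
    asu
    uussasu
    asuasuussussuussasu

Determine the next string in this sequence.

uussasuuussasuasuussussasuussussasuasuussussuussasu

Replace each of the 19 characters of asuasuussussuussasu in place — u uss asu u uss asu asu uss uss asu uss uss asu asu uss uss u uss asu — and concatenate.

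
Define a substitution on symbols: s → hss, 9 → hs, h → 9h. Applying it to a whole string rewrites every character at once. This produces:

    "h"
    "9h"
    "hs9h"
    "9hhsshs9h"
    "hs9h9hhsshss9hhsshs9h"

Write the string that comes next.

9hhsshs9hhs9h9hhsshss9hhsshsshs9h9hhsshss9hhsshs9h

Replace each of the 21 characters of hs9h9hhsshss9hhsshs9h in place — 9h hss hs 9h hs 9h 9h hss hss 9h hss hss hs 9h 9h hss hss 9h hss hs 9h — and concatenate.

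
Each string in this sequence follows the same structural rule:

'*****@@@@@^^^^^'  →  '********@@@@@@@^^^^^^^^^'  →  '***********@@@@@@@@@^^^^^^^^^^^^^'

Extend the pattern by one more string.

**************@@@@@@@@@@@^^^^^^^^^^^^^^^^^

Reading off run lengths: * runs 5, 8, 11; @ runs 5, 7, 9; ^ runs 5, 9, 13 — each is linear in n (n = 1, 2, …).
For the next term, n = 4, so the run lengths are 14, 11, 17.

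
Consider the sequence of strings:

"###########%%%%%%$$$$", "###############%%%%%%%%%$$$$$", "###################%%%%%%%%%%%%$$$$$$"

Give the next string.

The n-th term is 4n+3 #'s then 3n %'s then n+2 $'s, where the shown terms are n = 2, 3, 4.
For the next term, n = 5, so the run lengths are 23, 15, 7.

#######################%%%%%%%%%%%%%%%$$$$$$$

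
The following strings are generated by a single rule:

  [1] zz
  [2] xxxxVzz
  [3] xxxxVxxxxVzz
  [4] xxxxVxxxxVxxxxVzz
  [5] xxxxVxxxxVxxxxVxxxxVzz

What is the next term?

Every step adds xxxxV at the front: s(k+1) = xxxxV·s(k).
So the next term is xxxxV·xxxxVxxxxVxxxxVxxxxVzz.

xxxxVxxxxVxxxxVxxxxVxxxxVzz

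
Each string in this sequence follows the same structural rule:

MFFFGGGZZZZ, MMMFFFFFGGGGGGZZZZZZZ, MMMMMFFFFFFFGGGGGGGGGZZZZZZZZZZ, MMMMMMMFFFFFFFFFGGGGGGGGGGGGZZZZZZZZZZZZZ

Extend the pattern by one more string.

Each string has the form M^{2n-1} F^{2n+1} G^{3n} Z^{3n+1} (n = 1, 2, …).
For the next term, n = 5, so the run lengths are 9, 11, 15, 16.

MMMMMMMMMFFFFFFFFFFFGGGGGGGGGGGGGGGZZZZZZZZZZZZZZZZ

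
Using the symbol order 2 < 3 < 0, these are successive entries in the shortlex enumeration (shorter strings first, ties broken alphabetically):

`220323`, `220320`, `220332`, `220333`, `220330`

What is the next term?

The successor of 220330 increments the rightmost position that isn't already 0 and resets every position after it to 2.

220302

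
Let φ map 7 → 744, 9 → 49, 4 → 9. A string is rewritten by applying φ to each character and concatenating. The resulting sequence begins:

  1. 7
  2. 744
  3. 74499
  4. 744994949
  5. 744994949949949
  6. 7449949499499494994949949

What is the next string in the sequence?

Rewriting the 25 symbols of 7449949499499494994949949 one by one yields 744 9 9 49 49 9 49 9 49 49 9 49 49 9 49 9 49 49 9 49 9 49 49 9 49; concatenated:

74499494994994949949499499494994994949949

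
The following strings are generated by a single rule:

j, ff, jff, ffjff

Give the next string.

jffffjff

This is a Fibonacci-style word recurrence s(k) = s(k−2)·s(k−1): e.g. j·ff = jff.
So term 5 is jff·ffjff.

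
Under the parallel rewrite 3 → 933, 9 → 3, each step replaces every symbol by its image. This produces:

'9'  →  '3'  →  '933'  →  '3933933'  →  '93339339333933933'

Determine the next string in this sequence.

Rewriting the 17 symbols of 93339339333933933 one by one yields 3 933 933 933 3 933 933 3 933 933 933 3 933 933 3 933 933; concatenated:

39339339333933933393393393339339333933933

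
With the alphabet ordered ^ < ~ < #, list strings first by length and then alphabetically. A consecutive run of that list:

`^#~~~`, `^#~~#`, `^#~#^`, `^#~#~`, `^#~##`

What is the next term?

^##^^

Treat ^#~## as a base-3 numeral over the given alphabet and add one, carrying through any trailing #'s.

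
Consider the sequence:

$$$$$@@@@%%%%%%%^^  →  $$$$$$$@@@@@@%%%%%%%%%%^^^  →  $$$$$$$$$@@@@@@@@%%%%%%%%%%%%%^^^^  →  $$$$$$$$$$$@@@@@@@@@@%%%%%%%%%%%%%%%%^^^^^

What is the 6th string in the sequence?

The n-th term is 2n+1 $'s then 2n @'s then 3n+1 %'s then n ^'s, where the shown terms are n = 2, 3, 4, 5.
At n = 7 the blocks have lengths 15, 14, 22, 7.

$$$$$$$$$$$$$$$@@@@@@@@@@@@@@%%%%%%%%%%%%%%%%%%%%%%^^^^^^^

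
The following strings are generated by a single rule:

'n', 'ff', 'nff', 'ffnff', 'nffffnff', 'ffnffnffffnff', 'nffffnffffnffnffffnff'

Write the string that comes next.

ffnffnffffnffnffffnffffnffnffffnff

Each term (from the third on) is the two preceding terms concatenated in order: term 3 = n·ff = nff.
So term 8 is ffnffnffffnff·nffffnffffnffnffffnff.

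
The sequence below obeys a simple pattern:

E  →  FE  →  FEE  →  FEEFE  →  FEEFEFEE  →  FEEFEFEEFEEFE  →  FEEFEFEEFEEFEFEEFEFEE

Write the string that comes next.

This is a Fibonacci-style word recurrence s(k) = s(k−1)·s(k−2): e.g. FE·E = FEE.
Continuing: FEEFEFEEFEEFEFEEFEFEE · FEEFEFEEFEEFE gives term 8.

FEEFEFEEFEEFEFEEFEFEEFEEFEFEEFEEFE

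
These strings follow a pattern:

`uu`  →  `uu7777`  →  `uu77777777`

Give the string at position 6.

uu77777777777777777777

The strings grow by a fixed suffix 7777 each time.
From uu77777777, 3 further steps: uu77777777 → uu777777777777 → uu7777777777777777 → (answer).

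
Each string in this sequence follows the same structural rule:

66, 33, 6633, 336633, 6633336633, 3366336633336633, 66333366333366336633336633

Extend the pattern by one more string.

From term 3 onward, concatenate the second-to-last term with the last: 66·33 = 6633, 33·6633 = 336633, …
Continuing: 3366336633336633 · 66333366333366336633336633 gives term 8.

336633663333663366333366333366336633336633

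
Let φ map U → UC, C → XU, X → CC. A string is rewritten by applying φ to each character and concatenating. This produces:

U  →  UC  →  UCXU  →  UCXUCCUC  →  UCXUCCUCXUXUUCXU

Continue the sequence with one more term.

Rewriting the 16 symbols of UCXUCCUCXUXUUCXU one by one yields UC XU CC UC XU XU UC XU CC UC CC UC UC XU CC UC; concatenated:

UCXUCCUCXUXUUCXUCCUCCCUCUCXUCCUC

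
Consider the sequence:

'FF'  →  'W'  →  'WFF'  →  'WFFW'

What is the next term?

This is a Fibonacci-style word recurrence s(k) = s(k−1)·s(k−2): e.g. W·FF = WFF.
The next term joins WFFW and WFF.

WFFWWFF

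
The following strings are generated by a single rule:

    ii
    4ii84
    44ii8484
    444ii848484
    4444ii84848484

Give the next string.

44444ii8484848484

s(k+1) = 4·s(k)·84, so each term gains 4 as a prefix and 84 as a suffix.
So the next term is 4·4444ii84848484·84.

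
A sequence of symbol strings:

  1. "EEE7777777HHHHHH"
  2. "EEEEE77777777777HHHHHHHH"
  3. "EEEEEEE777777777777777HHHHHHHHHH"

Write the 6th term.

EEEEEEEEEEEEE777777777777777777777777777HHHHHHHHHHHHHHHH

Term n consists of 2n-1 E's, followed by 4n-1 7's, followed by 2n+2 H's, where the shown terms are n = 2, 3, 4.
Setting n = 7 gives 13, 27, 16 characters in each block.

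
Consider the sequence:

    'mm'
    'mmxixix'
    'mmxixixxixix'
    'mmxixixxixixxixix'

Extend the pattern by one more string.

mmxixixxixixxixixxixix

Each term is the previous one with xixix appended.
So the next term is mmxixixxixixxixix·xixix.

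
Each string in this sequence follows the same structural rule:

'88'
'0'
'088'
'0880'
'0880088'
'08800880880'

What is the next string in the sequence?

088008808800880088

From term 3 onward, concatenate the last term with the second-to-last: 0·88 = 088, 088·0 = 0880, …
Continuing: 08800880880 · 0880088 gives term 7.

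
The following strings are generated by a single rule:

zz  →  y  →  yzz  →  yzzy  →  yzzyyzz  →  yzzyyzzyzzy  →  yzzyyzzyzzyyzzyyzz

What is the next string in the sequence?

yzzyyzzyzzyyzzyyzzyzzyyzzyzzy

This is a Fibonacci-style word recurrence s(k) = s(k−1)·s(k−2): e.g. y·zz = yzz.
So term 8 is yzzyyzzyzzyyzzyyzz·yzzyyzzyzzy.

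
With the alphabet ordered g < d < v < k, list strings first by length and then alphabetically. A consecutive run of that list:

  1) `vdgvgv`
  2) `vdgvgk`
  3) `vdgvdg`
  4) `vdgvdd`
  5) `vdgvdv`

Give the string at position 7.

Continuing the enumeration 2 steps past vdgvdv: vdgvdv → vdgvdk → (answer).

vdgvvg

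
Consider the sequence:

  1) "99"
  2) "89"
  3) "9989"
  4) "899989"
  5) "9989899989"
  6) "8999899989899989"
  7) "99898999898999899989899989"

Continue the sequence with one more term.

This is a Fibonacci-style word recurrence s(k) = s(k−2)·s(k−1): e.g. 99·89 = 9989.
So term 8 is 8999899989899989·99898999898999899989899989.

899989998989998999898999898999899989899989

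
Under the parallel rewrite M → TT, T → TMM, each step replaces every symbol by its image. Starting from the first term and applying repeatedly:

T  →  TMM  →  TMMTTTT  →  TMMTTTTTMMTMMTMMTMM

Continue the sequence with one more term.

TMMTTTTTMMTMMTMMTMMTMMTTTTTMMTTTTTMMTTTTTMMTTTT

φ(TMMTTTTTMMTMMTMMTMM) expands symbol-by-symbol to TMM TT TT TMM TMM TMM TMM TMM TT TT TMM TT TT TMM TT TT TMM TT TT; joining the 19 pieces gives the next term.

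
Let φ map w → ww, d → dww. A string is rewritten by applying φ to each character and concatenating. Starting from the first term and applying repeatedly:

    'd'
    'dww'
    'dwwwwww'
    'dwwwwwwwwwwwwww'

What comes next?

Replace each of the 15 characters of dwwwwwwwwwwwwww in place — dww ww ww ww ww ww ww ww ww ww ww ww ww ww ww — and concatenate.

dwwwwwwwwwwwwwwwwwwwwwwwwwwwwww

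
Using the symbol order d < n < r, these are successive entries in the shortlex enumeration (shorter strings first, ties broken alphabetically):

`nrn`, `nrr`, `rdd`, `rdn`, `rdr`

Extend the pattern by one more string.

Treat rdr as a base-3 numeral over the given alphabet and add one, carrying through any trailing r's.

rnd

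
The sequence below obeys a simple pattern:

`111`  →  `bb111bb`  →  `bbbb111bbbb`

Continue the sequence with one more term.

bbbbbb111bbbbbb

Each term wraps the previous one in bb on the left and bb on the right.
One more step from bbbb111bbbb gives the answer.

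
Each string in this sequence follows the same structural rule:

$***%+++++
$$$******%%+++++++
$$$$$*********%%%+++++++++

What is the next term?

The n-th term is 2n-1 $'s then 3n *'s then n %'s then 2n+3 +'s (n = 1, 2, …).
For the next term, n = 4, so the run lengths are 7, 12, 4, 11.

$$$$$$$************%%%%+++++++++++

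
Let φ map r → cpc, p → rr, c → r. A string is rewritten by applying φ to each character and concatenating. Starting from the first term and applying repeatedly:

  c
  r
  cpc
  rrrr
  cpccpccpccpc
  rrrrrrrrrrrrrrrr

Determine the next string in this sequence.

Rewriting the 16 symbols of rrrrrrrrrrrrrrrr one by one yields cpc cpc cpc cpc cpc cpc cpc cpc cpc cpc cpc cpc cpc cpc cpc cpc; concatenated:

cpccpccpccpccpccpccpccpccpccpccpccpccpccpccpccpc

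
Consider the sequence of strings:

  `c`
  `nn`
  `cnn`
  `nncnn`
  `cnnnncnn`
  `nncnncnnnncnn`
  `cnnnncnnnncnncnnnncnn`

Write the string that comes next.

nncnncnnnncnncnnnncnnnncnncnnnncnn

This is a Fibonacci-style word recurrence s(k) = s(k−2)·s(k−1): e.g. c·nn = cnn.
The next term joins nncnncnnnncnn and cnnnncnnnncnncnnnncnn.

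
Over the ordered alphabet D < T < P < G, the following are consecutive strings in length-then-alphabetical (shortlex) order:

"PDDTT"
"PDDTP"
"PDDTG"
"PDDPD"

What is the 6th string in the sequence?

Stepping forward 2 times from PDDPD: PDDPD → PDDPT, then the target.

PDDPP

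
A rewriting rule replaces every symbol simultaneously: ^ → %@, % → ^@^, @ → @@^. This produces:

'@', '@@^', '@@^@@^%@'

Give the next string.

Expanding @@^@@^%@: @→@@^, @→@@^, ^→%@, @→@@^, @→@@^, ^→%@, %→^@^, @→@@^. Concatenated: @@^ @@^ %@ @@^ @@^ %@ ^@^ @@^.

@@^@@^%@@@^@@^%@^@^@@^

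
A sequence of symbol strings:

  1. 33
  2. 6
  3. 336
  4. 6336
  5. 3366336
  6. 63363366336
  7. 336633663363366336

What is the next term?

63363366336336633663363366336

From term 3 onward, concatenate the second-to-last term with the last: 33·6 = 336, 6·336 = 6336, …
So term 8 is 63363366336·336633663363366336.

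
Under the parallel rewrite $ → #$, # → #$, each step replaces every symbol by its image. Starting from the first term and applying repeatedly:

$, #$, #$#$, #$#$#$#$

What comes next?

#$#$#$#$#$#$#$#$

Rewriting each symbol of #$#$#$#$: #→#$, $→#$, #→#$, $→#$, #→#$, $→#$, #→#$, $→#$, which concatenates to #$ #$ #$ #$ #$ #$ #$ #$.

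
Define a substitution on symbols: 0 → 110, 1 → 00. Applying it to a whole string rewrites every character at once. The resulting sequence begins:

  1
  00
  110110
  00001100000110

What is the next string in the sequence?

Rewriting the 14 symbols of 00001100000110 one by one yields 110 110 110 110 00 00 110 110 110 110 110 00 00 110; concatenated:

11011011011000001101101101101100000110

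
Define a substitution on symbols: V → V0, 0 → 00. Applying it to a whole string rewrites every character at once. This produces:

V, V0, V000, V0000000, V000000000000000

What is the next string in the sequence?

V0000000000000000000000000000000

Replace each of the 16 characters of V000000000000000 in place — V0 00 00 00 00 00 00 00 00 00 00 00 00 00 00 00 — and concatenate.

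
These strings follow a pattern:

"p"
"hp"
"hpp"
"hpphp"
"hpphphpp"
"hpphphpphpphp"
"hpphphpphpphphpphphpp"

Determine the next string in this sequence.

Each term (from the third on) is the previous term followed by the one before it: term 3 = hp·p = hpp.
Continuing: hpphphpphpphphpphphpp · hpphphpphpphp gives term 8.

hpphphpphpphphpphphpphpphphpphpphp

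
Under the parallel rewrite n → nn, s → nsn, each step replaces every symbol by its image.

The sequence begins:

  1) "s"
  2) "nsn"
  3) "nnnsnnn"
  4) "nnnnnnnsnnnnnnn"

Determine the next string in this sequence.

φ(nnnnnnnsnnnnnnn) expands symbol-by-symbol to nn nn nn nn nn nn nn nsn nn nn nn nn nn nn nn; joining the 15 pieces gives the next term.

nnnnnnnnnnnnnnnsnnnnnnnnnnnnnnn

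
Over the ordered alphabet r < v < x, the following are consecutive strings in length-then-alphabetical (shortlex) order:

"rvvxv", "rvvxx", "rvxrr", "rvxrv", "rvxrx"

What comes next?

Treat rvxrx as a base-3 numeral over the given alphabet and add one, carrying through any trailing x's.

rvxvr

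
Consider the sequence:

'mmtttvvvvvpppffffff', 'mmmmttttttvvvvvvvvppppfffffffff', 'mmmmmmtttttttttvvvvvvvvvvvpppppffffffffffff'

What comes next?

The n-th term is 2n m's then 3n t's then 3n+2 v's then n+2 p's then 3n+3 f's (n = 1, 2, …).
For the next term, n = 4, so the run lengths are 8, 12, 14, 6, 15.

mmmmmmmmttttttttttttvvvvvvvvvvvvvvppppppfffffffffffffff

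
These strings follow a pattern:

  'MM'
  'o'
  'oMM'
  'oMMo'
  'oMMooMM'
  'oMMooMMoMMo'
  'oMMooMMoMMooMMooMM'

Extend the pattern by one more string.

This is a Fibonacci-style word recurrence s(k) = s(k−1)·s(k−2): e.g. o·MM = oMM.
So term 8 is oMMooMMoMMooMMooMM·oMMooMMoMMo.

oMMooMMoMMooMMooMMoMMooMMoMMo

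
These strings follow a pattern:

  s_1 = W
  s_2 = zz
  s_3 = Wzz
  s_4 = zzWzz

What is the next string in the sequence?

This is a Fibonacci-style word recurrence s(k) = s(k−2)·s(k−1): e.g. W·zz = Wzz.
So term 5 is Wzz·zzWzz.

WzzzzWzz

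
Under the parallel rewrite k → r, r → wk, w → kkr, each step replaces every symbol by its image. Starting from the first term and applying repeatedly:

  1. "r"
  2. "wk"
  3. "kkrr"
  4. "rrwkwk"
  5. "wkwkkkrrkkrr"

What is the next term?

kkrrkkrrrrwkwkrrwkwk

Rewriting each symbol of wkwkkkrrkkrr: w→kkr, k→r, w→kkr, k→r, k→r, k→r, r→wk, r→wk, k→r, k→r, r→wk, r→wk, which concatenates to kkr r kkr r r r wk wk r r wk wk.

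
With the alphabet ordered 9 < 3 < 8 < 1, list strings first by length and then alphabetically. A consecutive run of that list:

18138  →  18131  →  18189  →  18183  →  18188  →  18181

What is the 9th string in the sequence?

18118

Continuing the enumeration 3 steps past 18181: 18181 → 18119 → 18113 → (answer).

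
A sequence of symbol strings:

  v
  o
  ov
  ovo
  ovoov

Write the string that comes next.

From term 3 onward, concatenate the last term with the second-to-last: o·v = ov, ov·o = ovo, …
So term 6 is ovoov·ovo.

ovoovovo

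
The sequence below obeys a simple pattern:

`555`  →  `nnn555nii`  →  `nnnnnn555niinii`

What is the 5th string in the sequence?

s(k+1) = nnn·s(k)·nii, so each term gains nnn as a prefix and nii as a suffix.
From nnnnnn555niinii, 2 further steps: nnnnnn555niinii → nnnnnnnnn555niiniinii → (answer).

nnnnnnnnnnnn555niiniiniinii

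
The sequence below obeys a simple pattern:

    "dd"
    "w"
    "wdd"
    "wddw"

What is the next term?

wddwwdd

This is a Fibonacci-style word recurrence s(k) = s(k−1)·s(k−2): e.g. w·dd = wdd.
Continuing: wddw · wdd gives term 5.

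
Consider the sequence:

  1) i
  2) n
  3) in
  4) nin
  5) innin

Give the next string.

This is a Fibonacci-style word recurrence s(k) = s(k−2)·s(k−1): e.g. i·n = in.
So term 6 is nin·innin.

nininnin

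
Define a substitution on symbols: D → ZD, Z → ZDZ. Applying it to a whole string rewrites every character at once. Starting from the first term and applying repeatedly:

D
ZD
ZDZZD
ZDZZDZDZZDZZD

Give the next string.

ZDZZDZDZZDZZDZDZZDZDZZDZZDZDZZDZZD

Applying the rule to each of the 13 symbols of ZDZZDZDZZDZZD gives the pieces ZDZ ZD ZDZ ZDZ ZD ZDZ ZD ZDZ ZDZ ZD ZDZ ZDZ ZD, which concatenate to the answer.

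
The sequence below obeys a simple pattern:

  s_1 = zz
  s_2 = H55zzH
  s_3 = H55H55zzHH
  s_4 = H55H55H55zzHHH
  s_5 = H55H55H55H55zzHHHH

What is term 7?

H55H55H55H55H55H55zzHHHHHH

Every step adds H55 to the front and H to the end of the previous string.
From H55H55H55H55zzHHHH, 2 further steps: H55H55H55H55zzHHHH → H55H55H55H55H55zzHHHHH → (answer).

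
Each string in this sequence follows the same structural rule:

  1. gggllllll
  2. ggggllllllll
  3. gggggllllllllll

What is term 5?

Term n consists of n+1 g's, followed by 2n+2 l's, where the shown terms are n = 2, 3, 4.
Setting n = 6 gives 7, 14 characters in each block.

gggggggllllllllllllll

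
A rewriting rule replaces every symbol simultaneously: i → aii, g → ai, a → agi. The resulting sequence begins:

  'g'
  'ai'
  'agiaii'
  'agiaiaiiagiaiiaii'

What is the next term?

agiaiaiiagiaiiagiaiiaiiagiaiaiiagiaiiaiiagiaiiaii

φ(agiaiaiiagiaiiaii) expands symbol-by-symbol to agi ai aii agi aii agi aii aii agi ai aii agi aii aii agi aii aii; joining the 17 pieces gives the next term.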